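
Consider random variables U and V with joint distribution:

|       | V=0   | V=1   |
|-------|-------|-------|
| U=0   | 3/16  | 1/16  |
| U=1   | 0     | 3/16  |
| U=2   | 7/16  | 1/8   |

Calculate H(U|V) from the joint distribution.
Marginal P(V) (column sums):
  P(V=0) = 3/16 + 0 + 7/16 = 5/8
  P(V=1) = 1/16 + 3/16 + 1/8 = 3/8

H(U|V) = -Σ P(U,V)·log₂ P(U|V), where P(U|V) = P(U,V) / P(V)
  (cells with P(U,V) = 0 contribute 0)
  (U=0,V=0): P(U|V) = (3/16)/(5/8) = 3/10;  -(3/16)·log₂(3/10) = 0.3257
  (U=0,V=1): P(U|V) = (1/16)/(3/8) = 1/6;  -(1/16)·log₂(1/6) = 0.1616
  (U=1,V=1): P(U|V) = (3/16)/(3/8) = 1/2;  -(3/16)·log₂(1/2) = 0.1875
  (U=2,V=0): P(U|V) = (7/16)/(5/8) = 7/10;  -(7/16)·log₂(7/10) = 0.2251
  (U=2,V=1): P(U|V) = (1/8)/(3/8) = 1/3;  -(1/8)·log₂(1/3) = 0.1981
H(U|V) = 0.3257 + 0.1616 + 0.1875 + 0.2251 + 0.1981
  = 1.0980 bits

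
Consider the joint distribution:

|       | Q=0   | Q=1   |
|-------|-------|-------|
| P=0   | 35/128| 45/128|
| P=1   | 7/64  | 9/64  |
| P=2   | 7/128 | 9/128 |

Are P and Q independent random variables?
Marginal P(P) (row sums):
  P(P=0) = 35/128 + 45/128 = 5/8
  P(P=1) = 7/64 + 9/64 = 1/4
  P(P=2) = 7/128 + 9/128 = 1/8
Marginal P(Q) (column sums):
  P(Q=0) = 35/128 + 7/64 + 7/128 = 7/16
  P(Q=1) = 45/128 + 9/64 + 9/128 = 9/16

P and Q are independent iff P(P=i,Q=j) = P(P=i)·P(Q=j) for every cell.
  P(P=0)·P(Q=0) = 5/8 × 7/16 = 35/128 = P(P=0,Q=0) ✓
  P(P=0)·P(Q=1) = 5/8 × 9/16 = 45/128 = P(P=0,Q=1) ✓
  P(P=1)·P(Q=0) = 1/4 × 7/16 = 7/64 = P(P=1,Q=0) ✓
  P(P=1)·P(Q=1) = 1/4 × 9/16 = 9/64 = P(P=1,Q=1) ✓
  P(P=2)·P(Q=0) = 1/8 × 7/16 = 7/128 = P(P=2,Q=0) ✓
  P(P=2)·P(Q=1) = 1/8 × 9/16 = 9/128 = P(P=2,Q=1) ✓

Yes, P and Q are independent: every cell factors, so I(P;Q) = 0 bits.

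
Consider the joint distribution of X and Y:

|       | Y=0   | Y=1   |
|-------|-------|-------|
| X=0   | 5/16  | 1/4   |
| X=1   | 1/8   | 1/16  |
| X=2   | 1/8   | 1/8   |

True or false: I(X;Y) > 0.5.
Marginal P(X) (row sums):
  P(X=0) = 5/16 + 1/4 = 9/16
  P(X=1) = 1/8 + 1/16 = 3/16
  P(X=2) = 1/8 + 1/8 = 1/4
Marginal P(Y) (column sums):
  P(Y=0) = 5/16 + 1/8 + 1/8 = 9/16
  P(Y=1) = 1/4 + 1/16 + 1/8 = 7/16

H(X) = -[(9/16)·log₂(9/16) + (3/16)·log₂(3/16) + (1/4)·log₂(1/4)]
  = 0.4669 + 0.4528 + 0.5000
  = 1.4197 bits
H(Y) = -[(9/16)·log₂(9/16) + (7/16)·log₂(7/16)]
  = 0.4669 + 0.5218
  = 0.9887 bits
H(X,Y) = -[(5/16)·log₂(5/16) + (1/4)·log₂(1/4) + (1/8)·log₂(1/8) + (1/16)·log₂(1/16) + (1/8)·log₂(1/8) + (1/8)·log₂(1/8)]
  = 0.5244 + 0.5000 + 0.3750 + 0.2500 + 0.3750 + 0.3750
  = 2.3994 bits

I(X;Y) = H(X) + H(Y) - H(X,Y)
  = 1.4197 + 0.9887 - 2.3994
  = 0.0090 bits

False. I(X;Y) = 0.0090 bits, which is ≤ 0.5 bits.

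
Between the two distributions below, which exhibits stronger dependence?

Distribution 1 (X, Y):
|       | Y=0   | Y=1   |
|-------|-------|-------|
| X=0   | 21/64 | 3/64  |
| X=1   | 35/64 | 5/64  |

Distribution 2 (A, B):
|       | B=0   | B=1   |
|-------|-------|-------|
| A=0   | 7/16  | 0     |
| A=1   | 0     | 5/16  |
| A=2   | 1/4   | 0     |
Distribution 1 (X, Y):
Marginal P(X) (row sums):
  P(X=0) = 21/64 + 3/64 = 3/8
  P(X=1) = 35/64 + 5/64 = 5/8
Marginal P(Y) (column sums):
  P(Y=0) = 21/64 + 35/64 = 7/8
  P(Y=1) = 3/64 + 5/64 = 1/8

H(X) = -[(3/8)·log₂(3/8) + (5/8)·log₂(5/8)]
  = 0.5306 + 0.4238
  = 0.9544 bits
H(Y) = -[(7/8)·log₂(7/8) + (1/8)·log₂(1/8)]
  = 0.1686 + 0.3750
  = 0.5436 bits
H(X,Y) = -[(21/64)·log₂(21/64) + (3/64)·log₂(3/64) + (35/64)·log₂(35/64) + (5/64)·log₂(5/64)]
  = 0.5275 + 0.2070 + 0.4762 + 0.2873
  = 1.4980 bits

I(X;Y) = H(X) + H(Y) - H(X,Y)
  = 0.9544 + 0.5436 - 1.4980
  = 0.0000 bits

Distribution 2 (A, B):
Marginal P(A) (row sums):
  P(A=0) = 7/16 + 0 = 7/16
  P(A=1) = 0 + 5/16 = 5/16
  P(A=2) = 1/4 + 0 = 1/4
Marginal P(B) (column sums):
  P(B=0) = 7/16 + 0 + 1/4 = 11/16
  P(B=1) = 0 + 5/16 + 0 = 5/16

H(A) = -[(7/16)·log₂(7/16) + (5/16)·log₂(5/16) + (1/4)·log₂(1/4)]
  = 0.5218 + 0.5244 + 0.5000
  = 1.5462 bits
H(B) = -[(11/16)·log₂(11/16) + (5/16)·log₂(5/16)]
  = 0.3716 + 0.5244
  = 0.8960 bits
H(A,B) = -[(7/16)·log₂(7/16) + (5/16)·log₂(5/16) + (1/4)·log₂(1/4)]
  = 0.5218 + 0.5244 + 0.5000
  = 1.5462 bits

I(A;B) = H(A) + H(B) - H(A,B)
  = 1.5462 + 0.8960 - 1.5462
  = 0.8960 bits

I(A;B) = 0.8960 bits > I(X;Y) = 0.0000 bits, so (A, B) has the higher mutual information (stronger dependence).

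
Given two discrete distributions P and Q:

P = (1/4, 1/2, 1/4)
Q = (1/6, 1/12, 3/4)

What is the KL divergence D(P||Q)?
D(P||Q) = Σ P(i) log₂(P(i)/Q(i))
  i=0: (1/4) × log₂((1/4)/(1/6)) = (1/4) × log₂(3/2) = 0.1462
  i=1: (1/2) × log₂((1/2)/(1/12)) = (1/2) × log₂(6) = 1.2925
  i=2: (1/4) × log₂((1/4)/(3/4)) = (1/4) × log₂(1/3) = -0.3962
D(P||Q) = 0.1462 + 1.2925 - 0.3962
  = 1.0425 bits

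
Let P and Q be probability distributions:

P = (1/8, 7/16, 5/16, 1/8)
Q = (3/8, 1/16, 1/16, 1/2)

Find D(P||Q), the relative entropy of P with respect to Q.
D(P||Q) = Σ P(i) log₂(P(i)/Q(i))
  i=0: (1/8) × log₂((1/8)/(3/8)) = (1/8) × log₂(1/3) = -0.1981
  i=1: (7/16) × log₂((7/16)/(1/16)) = (7/16) × log₂(7) = 1.2282
  i=2: (5/16) × log₂((5/16)/(1/16)) = (5/16) × log₂(5) = 0.7256
  i=3: (1/8) × log₂((1/8)/(1/2)) = (1/8) × log₂(1/4) = -0.2500
D(P||Q) = -0.1981 + 1.2282 + 0.7256 - 0.2500
  = 1.5057 bits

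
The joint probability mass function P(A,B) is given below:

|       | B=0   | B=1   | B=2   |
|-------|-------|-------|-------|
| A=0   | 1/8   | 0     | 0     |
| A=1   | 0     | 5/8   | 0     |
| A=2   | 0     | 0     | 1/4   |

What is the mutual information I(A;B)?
Marginal P(A) (row sums):
  P(A=0) = 1/8 + 0 + 0 = 1/8
  P(A=1) = 0 + 5/8 + 0 = 5/8
  P(A=2) = 0 + 0 + 1/4 = 1/4
Marginal P(B) (column sums):
  P(B=0) = 1/8 + 0 + 0 = 1/8
  P(B=1) = 0 + 5/8 + 0 = 5/8
  P(B=2) = 0 + 0 + 1/4 = 1/4

H(A) = -[(1/8)·log₂(1/8) + (5/8)·log₂(5/8) + (1/4)·log₂(1/4)]
  = 0.3750 + 0.4238 + 0.5000
  = 1.2988 bits
H(B) = -[(1/8)·log₂(1/8) + (5/8)·log₂(5/8) + (1/4)·log₂(1/4)]
  = 0.3750 + 0.4238 + 0.5000
  = 1.2988 bits
H(A,B) = -[(1/8)·log₂(1/8) + (5/8)·log₂(5/8) + (1/4)·log₂(1/4)]
  = 0.3750 + 0.4238 + 0.5000
  = 1.2988 bits

I(A;B) = H(A) + H(B) - H(A,B)
  = 1.2988 + 1.2988 - 1.2988
  = 1.2988 bits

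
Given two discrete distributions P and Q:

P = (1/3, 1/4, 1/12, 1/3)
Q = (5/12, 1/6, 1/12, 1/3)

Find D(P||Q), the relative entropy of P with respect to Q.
D(P||Q) = Σ P(i) log₂(P(i)/Q(i))
  i=0: (1/3) × log₂((1/3)/(5/12)) = (1/3) × log₂(4/5) = -0.1073
  i=1: (1/4) × log₂((1/4)/(1/6)) = (1/4) × log₂(3/2) = 0.1462
  i=2: (1/12) × log₂((1/12)/(1/12)) = (1/12) × log₂(1) = 0.0000
  i=3: (1/3) × log₂((1/3)/(1/3)) = (1/3) × log₂(1) = 0.0000
D(P||Q) = -0.1073 + 0.1462 + 0.0000 + 0.0000
  = 0.0389 bits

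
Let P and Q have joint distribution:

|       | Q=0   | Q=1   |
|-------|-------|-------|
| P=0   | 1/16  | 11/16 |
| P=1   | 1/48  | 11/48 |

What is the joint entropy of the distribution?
H(P,Q) = -Σ P(P,Q) log₂ P(P,Q), summed over the non-zero cells:
H(P,Q) = -[(1/16)·log₂(1/16) + (11/16)·log₂(11/16) + (1/48)·log₂(1/48) + (11/48)·log₂(11/48)]
  = 0.2500 + 0.3716 + 0.1164 + 0.4871
  = 1.2251 bits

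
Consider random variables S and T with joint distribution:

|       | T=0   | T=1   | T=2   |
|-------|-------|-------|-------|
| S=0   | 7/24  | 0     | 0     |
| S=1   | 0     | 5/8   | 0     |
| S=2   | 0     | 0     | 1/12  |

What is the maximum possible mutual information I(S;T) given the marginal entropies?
The upper bound on mutual information is I(S;T) ≤ min(H(S), H(T)).

Marginal P(S) (row sums):
  P(S=0) = 7/24 + 0 + 0 = 7/24
  P(S=1) = 0 + 5/8 + 0 = 5/8
  P(S=2) = 0 + 0 + 1/12 = 1/12
Marginal P(T) (column sums):
  P(T=0) = 7/24 + 0 + 0 = 7/24
  P(T=1) = 0 + 5/8 + 0 = 5/8
  P(T=2) = 0 + 0 + 1/12 = 1/12

H(S) = -[(7/24)·log₂(7/24) + (5/8)·log₂(5/8) + (1/12)·log₂(1/12)]
  = 0.5185 + 0.4238 + 0.2987
  = 1.2410 bits
H(T) = -[(7/24)·log₂(7/24) + (5/8)·log₂(5/8) + (1/12)·log₂(1/12)]
  = 0.5185 + 0.4238 + 0.2987
  = 1.2410 bits

Maximum possible I(S;T) = min(1.2410, 1.2410) = 1.2410 bits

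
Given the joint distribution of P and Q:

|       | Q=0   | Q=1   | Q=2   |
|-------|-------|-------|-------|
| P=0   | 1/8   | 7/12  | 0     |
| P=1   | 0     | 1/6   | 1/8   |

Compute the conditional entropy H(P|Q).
Marginal P(Q) (column sums):
  P(Q=0) = 1/8 + 0 = 1/8
  P(Q=1) = 7/12 + 1/6 = 3/4
  P(Q=2) = 0 + 1/8 = 1/8

H(P|Q) = -Σ P(P,Q)·log₂ P(P|Q), where P(P|Q) = P(P,Q) / P(Q)
  (cells with P(P,Q) = 0 contribute 0)
  (P=0,Q=0): P(P|Q) = (1/8)/(1/8) = 1;  -(1/8)·log₂(1) = 0.0000
  (P=0,Q=1): P(P|Q) = (7/12)/(3/4) = 7/9;  -(7/12)·log₂(7/9) = 0.2115
  (P=1,Q=1): P(P|Q) = (1/6)/(3/4) = 2/9;  -(1/6)·log₂(2/9) = 0.3617
  (P=1,Q=2): P(P|Q) = (1/8)/(1/8) = 1;  -(1/8)·log₂(1) = 0.0000
H(P|Q) = 0.0000 + 0.2115 + 0.3617 + 0.0000
  = 0.5732 bits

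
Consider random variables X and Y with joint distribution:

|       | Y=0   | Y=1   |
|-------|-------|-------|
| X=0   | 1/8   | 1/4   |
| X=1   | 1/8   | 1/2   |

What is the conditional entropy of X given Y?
Marginal P(Y) (column sums):
  P(Y=0) = 1/8 + 1/8 = 1/4
  P(Y=1) = 1/4 + 1/2 = 3/4

H(X|Y) = -Σ P(X,Y)·log₂ P(X|Y), where P(X|Y) = P(X,Y) / P(Y)
  (X=0,Y=0): P(X|Y) = (1/8)/(1/4) = 1/2;  -(1/8)·log₂(1/2) = 0.1250
  (X=0,Y=1): P(X|Y) = (1/4)/(3/4) = 1/3;  -(1/4)·log₂(1/3) = 0.3962
  (X=1,Y=0): P(X|Y) = (1/8)/(1/4) = 1/2;  -(1/8)·log₂(1/2) = 0.1250
  (X=1,Y=1): P(X|Y) = (1/2)/(3/4) = 2/3;  -(1/2)·log₂(2/3) = 0.2925
H(X|Y) = 0.1250 + 0.3962 + 0.1250 + 0.2925
  = 0.9387 bits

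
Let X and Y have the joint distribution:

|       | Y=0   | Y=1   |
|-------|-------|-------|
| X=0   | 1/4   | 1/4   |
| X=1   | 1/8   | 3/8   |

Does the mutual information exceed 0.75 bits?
Marginal P(X) (row sums):
  P(X=0) = 1/4 + 1/4 = 1/2
  P(X=1) = 1/8 + 3/8 = 1/2
Marginal P(Y) (column sums):
  P(Y=0) = 1/4 + 1/8 = 3/8
  P(Y=1) = 1/4 + 3/8 = 5/8

H(X) = -[(1/2)·log₂(1/2) + (1/2)·log₂(1/2)]
  = 0.5000 + 0.5000
  = 1.0000 bits
H(Y) = -[(3/8)·log₂(3/8) + (5/8)·log₂(5/8)]
  = 0.5306 + 0.4238
  = 0.9544 bits
H(X,Y) = -[(1/4)·log₂(1/4) + (1/4)·log₂(1/4) + (1/8)·log₂(1/8) + (3/8)·log₂(3/8)]
  = 0.5000 + 0.5000 + 0.3750 + 0.5306
  = 1.9056 bits

I(X;Y) = H(X) + H(Y) - H(X,Y)
  = 1.0000 + 0.9544 - 1.9056
  = 0.0488 bits

No. I(X;Y) = 0.0488 bits, which is ≤ 0.75 bits.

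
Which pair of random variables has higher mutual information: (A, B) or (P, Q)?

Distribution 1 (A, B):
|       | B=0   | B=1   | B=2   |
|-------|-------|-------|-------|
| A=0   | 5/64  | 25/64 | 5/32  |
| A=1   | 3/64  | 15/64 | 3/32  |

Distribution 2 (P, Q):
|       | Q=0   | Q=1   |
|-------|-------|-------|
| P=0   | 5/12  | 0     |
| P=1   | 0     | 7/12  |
Distribution 1 (A, B):
Marginal P(A) (row sums):
  P(A=0) = 5/64 + 25/64 + 5/32 = 5/8
  P(A=1) = 3/64 + 15/64 + 3/32 = 3/8
Marginal P(B) (column sums):
  P(B=0) = 5/64 + 3/64 = 1/8
  P(B=1) = 25/64 + 15/64 = 5/8
  P(B=2) = 5/32 + 3/32 = 1/4

H(A) = -[(5/8)·log₂(5/8) + (3/8)·log₂(3/8)]
  = 0.4238 + 0.5306
  = 0.9544 bits
H(B) = -[(1/8)·log₂(1/8) + (5/8)·log₂(5/8) + (1/4)·log₂(1/4)]
  = 0.3750 + 0.4238 + 0.5000
  = 1.2988 bits
H(A,B) = -[(5/64)·log₂(5/64) + (25/64)·log₂(25/64) + (5/32)·log₂(5/32) + (3/64)·log₂(3/64) + (15/64)·log₂(15/64) + (3/32)·log₂(3/32)]
  = 0.2873 + 0.5297 + 0.4184 + 0.2070 + 0.4906 + 0.3202
  = 2.2532 bits

I(A;B) = H(A) + H(B) - H(A,B)
  = 0.9544 + 1.2988 - 2.2532
  = 0.0000 bits

Distribution 2 (P, Q):
Marginal P(P) (row sums):
  P(P=0) = 5/12 + 0 = 5/12
  P(P=1) = 0 + 7/12 = 7/12
Marginal P(Q) (column sums):
  P(Q=0) = 5/12 + 0 = 5/12
  P(Q=1) = 0 + 7/12 = 7/12

H(P) = -[(5/12)·log₂(5/12) + (7/12)·log₂(7/12)]
  = 0.5263 + 0.4536
  = 0.9799 bits
H(Q) = -[(5/12)·log₂(5/12) + (7/12)·log₂(7/12)]
  = 0.5263 + 0.4536
  = 0.9799 bits
H(P,Q) = -[(5/12)·log₂(5/12) + (7/12)·log₂(7/12)]
  = 0.5263 + 0.4536
  = 0.9799 bits

I(P;Q) = H(P) + H(Q) - H(P,Q)
  = 0.9799 + 0.9799 - 0.9799
  = 0.9799 bits

I(P;Q) = 0.9799 bits > I(A;B) = 0.0000 bits, so (P, Q) has the higher mutual information (stronger dependence).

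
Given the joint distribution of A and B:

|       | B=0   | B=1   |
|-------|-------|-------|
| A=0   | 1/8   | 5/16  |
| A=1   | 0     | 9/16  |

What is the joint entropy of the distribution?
H(A,B) = -Σ P(A,B) log₂ P(A,B), summed over the non-zero cells:
H(A,B) = -[(1/8)·log₂(1/8) + (5/16)·log₂(5/16) + (9/16)·log₂(9/16)]
  = 0.3750 + 0.5244 + 0.4669
  = 1.3663 bits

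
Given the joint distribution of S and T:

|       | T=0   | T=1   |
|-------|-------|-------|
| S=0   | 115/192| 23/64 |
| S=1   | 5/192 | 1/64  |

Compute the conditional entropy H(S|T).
Marginal P(T) (column sums):
  P(T=0) = 115/192 + 5/192 = 5/8
  P(T=1) = 23/64 + 1/64 = 3/8

H(S|T) = -Σ P(S,T)·log₂ P(S|T), where P(S|T) = P(S,T) / P(T)
  (S=0,T=0): P(S|T) = (115/192)/(5/8) = 23/24;  -(115/192)·log₂(23/24) = 0.0368
  (S=0,T=1): P(S|T) = (23/64)/(3/8) = 23/24;  -(23/64)·log₂(23/24) = 0.0221
  (S=1,T=0): P(S|T) = (5/192)/(5/8) = 1/24;  -(5/192)·log₂(1/24) = 0.1194
  (S=1,T=1): P(S|T) = (1/64)/(3/8) = 1/24;  -(1/64)·log₂(1/24) = 0.0716
H(S|T) = 0.0368 + 0.0221 + 0.1194 + 0.0716
  = 0.2499 bits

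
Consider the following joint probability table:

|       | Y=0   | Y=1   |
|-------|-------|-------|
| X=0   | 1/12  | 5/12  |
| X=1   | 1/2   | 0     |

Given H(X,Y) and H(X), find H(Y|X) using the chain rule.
From the chain rule: H(X,Y) = H(X) + H(Y|X)
Therefore: H(Y|X) = H(X,Y) - H(X)

H(X,Y) = -[(1/12)·log₂(1/12) + (5/12)·log₂(5/12) + (1/2)·log₂(1/2)]
  = 0.2987 + 0.5263 + 0.5000
  = 1.3250 bits
Marginal P(X) (row sums):
  P(X=0) = 1/12 + 5/12 = 1/2
  P(X=1) = 1/2 + 0 = 1/2
H(X) = -[(1/2)·log₂(1/2) + (1/2)·log₂(1/2)]
  = 0.5000 + 0.5000
  = 1.0000 bits

H(Y|X) = 1.3250 - 1.0000 = 0.3250 bits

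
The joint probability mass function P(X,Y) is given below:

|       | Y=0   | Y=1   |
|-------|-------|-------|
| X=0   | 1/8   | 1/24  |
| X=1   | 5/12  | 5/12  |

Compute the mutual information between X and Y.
Marginal P(X) (row sums):
  P(X=0) = 1/8 + 1/24 = 1/6
  P(X=1) = 5/12 + 5/12 = 5/6
Marginal P(Y) (column sums):
  P(Y=0) = 1/8 + 5/12 = 13/24
  P(Y=1) = 1/24 + 5/12 = 11/24

H(X) = -[(1/6)·log₂(1/6) + (5/6)·log₂(5/6)]
  = 0.4308 + 0.2192
  = 0.6500 bits
H(Y) = -[(13/24)·log₂(13/24) + (11/24)·log₂(11/24)]
  = 0.4791 + 0.5159
  = 0.9950 bits
H(X,Y) = -[(1/8)·log₂(1/8) + (1/24)·log₂(1/24) + (5/12)·log₂(5/12) + (5/12)·log₂(5/12)]
  = 0.3750 + 0.1910 + 0.5263 + 0.5263
  = 1.6186 bits

I(X;Y) = H(X) + H(Y) - H(X,Y)
  = 0.6500 + 0.9950 - 1.6186
  = 0.0264 bits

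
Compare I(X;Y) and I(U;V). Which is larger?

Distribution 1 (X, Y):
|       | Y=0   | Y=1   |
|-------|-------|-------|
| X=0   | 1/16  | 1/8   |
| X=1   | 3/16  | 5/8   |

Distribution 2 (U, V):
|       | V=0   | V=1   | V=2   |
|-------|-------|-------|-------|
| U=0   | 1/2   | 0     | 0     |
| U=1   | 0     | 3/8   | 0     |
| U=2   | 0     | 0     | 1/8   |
Distribution 1 (X, Y):
Marginal P(X) (row sums):
  P(X=0) = 1/16 + 1/8 = 3/16
  P(X=1) = 3/16 + 5/8 = 13/16
Marginal P(Y) (column sums):
  P(Y=0) = 1/16 + 3/16 = 1/4
  P(Y=1) = 1/8 + 5/8 = 3/4

H(X) = -[(3/16)·log₂(3/16) + (13/16)·log₂(13/16)]
  = 0.4528 + 0.2434
  = 0.6962 bits
H(Y) = -[(1/4)·log₂(1/4) + (3/4)·log₂(3/4)]
  = 0.5000 + 0.3113
  = 0.8113 bits
H(X,Y) = -[(1/16)·log₂(1/16) + (1/8)·log₂(1/8) + (3/16)·log₂(3/16) + (5/8)·log₂(5/8)]
  = 0.2500 + 0.3750 + 0.4528 + 0.4238
  = 1.5016 bits

I(X;Y) = H(X) + H(Y) - H(X,Y)
  = 0.6962 + 0.8113 - 1.5016
  = 0.0059 bits

Distribution 2 (U, V):
Marginal P(U) (row sums):
  P(U=0) = 1/2 + 0 + 0 = 1/2
  P(U=1) = 0 + 3/8 + 0 = 3/8
  P(U=2) = 0 + 0 + 1/8 = 1/8
Marginal P(V) (column sums):
  P(V=0) = 1/2 + 0 + 0 = 1/2
  P(V=1) = 0 + 3/8 + 0 = 3/8
  P(V=2) = 0 + 0 + 1/8 = 1/8

H(U) = -[(1/2)·log₂(1/2) + (3/8)·log₂(3/8) + (1/8)·log₂(1/8)]
  = 0.5000 + 0.5306 + 0.3750
  = 1.4056 bits
H(V) = -[(1/2)·log₂(1/2) + (3/8)·log₂(3/8) + (1/8)·log₂(1/8)]
  = 0.5000 + 0.5306 + 0.3750
  = 1.4056 bits
H(U,V) = -[(1/2)·log₂(1/2) + (3/8)·log₂(3/8) + (1/8)·log₂(1/8)]
  = 0.5000 + 0.5306 + 0.3750
  = 1.4056 bits

I(U;V) = H(U) + H(V) - H(U,V)
  = 1.4056 + 1.4056 - 1.4056
  = 1.4056 bits

I(U;V) = 1.4056 bits > I(X;Y) = 0.0059 bits, so (U, V) has the higher mutual information (stronger dependence).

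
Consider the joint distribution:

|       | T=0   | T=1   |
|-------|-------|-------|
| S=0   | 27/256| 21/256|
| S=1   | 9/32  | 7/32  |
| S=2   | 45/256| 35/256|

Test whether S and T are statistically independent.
Marginal P(S) (row sums):
  P(S=0) = 27/256 + 21/256 = 3/16
  P(S=1) = 9/32 + 7/32 = 1/2
  P(S=2) = 45/256 + 35/256 = 5/16
Marginal P(T) (column sums):
  P(T=0) = 27/256 + 9/32 + 45/256 = 9/16
  P(T=1) = 21/256 + 7/32 + 35/256 = 7/16

S and T are independent iff P(S=i,T=j) = P(S=i)·P(T=j) for every cell.
  P(S=0)·P(T=0) = 3/16 × 9/16 = 27/256 = P(S=0,T=0) ✓
  P(S=0)·P(T=1) = 3/16 × 7/16 = 21/256 = P(S=0,T=1) ✓
  P(S=1)·P(T=0) = 1/2 × 9/16 = 9/32 = P(S=1,T=0) ✓
  P(S=1)·P(T=1) = 1/2 × 7/16 = 7/32 = P(S=1,T=1) ✓
  P(S=2)·P(T=0) = 5/16 × 9/16 = 45/256 = P(S=2,T=0) ✓
  P(S=2)·P(T=1) = 5/16 × 7/16 = 35/256 = P(S=2,T=1) ✓

Yes, S and T are independent: every cell factors, so I(S;T) = 0 bits.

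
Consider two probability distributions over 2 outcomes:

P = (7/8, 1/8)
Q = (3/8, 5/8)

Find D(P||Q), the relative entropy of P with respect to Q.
D(P||Q) = Σ P(i) log₂(P(i)/Q(i))
  i=0: (7/8) × log₂((7/8)/(3/8)) = (7/8) × log₂(7/3) = 1.0696
  i=1: (1/8) × log₂((1/8)/(5/8)) = (1/8) × log₂(1/5) = -0.2902
D(P||Q) = 1.0696 - 0.2902
  = 0.7794 bits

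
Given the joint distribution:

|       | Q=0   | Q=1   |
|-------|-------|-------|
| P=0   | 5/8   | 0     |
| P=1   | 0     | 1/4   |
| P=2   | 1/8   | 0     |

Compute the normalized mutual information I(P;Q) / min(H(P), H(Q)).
Marginal P(P) (row sums):
  P(P=0) = 5/8 + 0 = 5/8
  P(P=1) = 0 + 1/4 = 1/4
  P(P=2) = 1/8 + 0 = 1/8
Marginal P(Q) (column sums):
  P(Q=0) = 5/8 + 0 + 1/8 = 3/4
  P(Q=1) = 0 + 1/4 + 0 = 1/4

H(P) = -[(5/8)·log₂(5/8) + (1/4)·log₂(1/4) + (1/8)·log₂(1/8)]
  = 0.4238 + 0.5000 + 0.3750
  = 1.2988 bits
H(Q) = -[(3/4)·log₂(3/4) + (1/4)·log₂(1/4)]
  = 0.3113 + 0.5000
  = 0.8113 bits
H(P,Q) = -[(5/8)·log₂(5/8) + (1/4)·log₂(1/4) + (1/8)·log₂(1/8)]
  = 0.4238 + 0.5000 + 0.3750
  = 1.2988 bits

I(P;Q) = H(P) + H(Q) - H(P,Q)
  = 1.2988 + 0.8113 - 1.2988
  = 0.8113 bits

min(H(P), H(Q)) = min(1.2988, 0.8113) = 0.8113 bits
Normalized MI = 0.8113 / 0.8113 = 1.0000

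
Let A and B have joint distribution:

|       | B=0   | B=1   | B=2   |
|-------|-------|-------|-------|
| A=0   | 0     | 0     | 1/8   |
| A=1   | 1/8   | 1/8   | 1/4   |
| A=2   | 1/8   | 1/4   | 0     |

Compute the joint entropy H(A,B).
H(A,B) = -Σ P(A,B) log₂ P(A,B), summed over the non-zero cells:
H(A,B) = -[(1/8)·log₂(1/8) + (1/8)·log₂(1/8) + (1/8)·log₂(1/8) + (1/4)·log₂(1/4) + (1/8)·log₂(1/8) + (1/4)·log₂(1/4)]
  = 0.3750 + 0.3750 + 0.3750 + 0.5000 + 0.3750 + 0.5000
  = 2.5000 bits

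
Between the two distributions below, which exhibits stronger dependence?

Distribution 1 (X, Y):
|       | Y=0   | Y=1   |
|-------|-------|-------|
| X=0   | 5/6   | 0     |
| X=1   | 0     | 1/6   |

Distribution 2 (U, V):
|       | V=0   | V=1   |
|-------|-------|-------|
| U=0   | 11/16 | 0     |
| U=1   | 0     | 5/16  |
Distribution 1 (X, Y):
Marginal P(X) (row sums):
  P(X=0) = 5/6 + 0 = 5/6
  P(X=1) = 0 + 1/6 = 1/6
Marginal P(Y) (column sums):
  P(Y=0) = 5/6 + 0 = 5/6
  P(Y=1) = 0 + 1/6 = 1/6

H(X) = -[(5/6)·log₂(5/6) + (1/6)·log₂(1/6)]
  = 0.2192 + 0.4308
  = 0.6500 bits
H(Y) = -[(5/6)·log₂(5/6) + (1/6)·log₂(1/6)]
  = 0.2192 + 0.4308
  = 0.6500 bits
H(X,Y) = -[(5/6)·log₂(5/6) + (1/6)·log₂(1/6)]
  = 0.2192 + 0.4308
  = 0.6500 bits

I(X;Y) = H(X) + H(Y) - H(X,Y)
  = 0.6500 + 0.6500 - 0.6500
  = 0.6500 bits

Distribution 2 (U, V):
Marginal P(U) (row sums):
  P(U=0) = 11/16 + 0 = 11/16
  P(U=1) = 0 + 5/16 = 5/16
Marginal P(V) (column sums):
  P(V=0) = 11/16 + 0 = 11/16
  P(V=1) = 0 + 5/16 = 5/16

H(U) = -[(11/16)·log₂(11/16) + (5/16)·log₂(5/16)]
  = 0.3716 + 0.5244
  = 0.8960 bits
H(V) = -[(11/16)·log₂(11/16) + (5/16)·log₂(5/16)]
  = 0.3716 + 0.5244
  = 0.8960 bits
H(U,V) = -[(11/16)·log₂(11/16) + (5/16)·log₂(5/16)]
  = 0.3716 + 0.5244
  = 0.8960 bits

I(U;V) = H(U) + H(V) - H(U,V)
  = 0.8960 + 0.8960 - 0.8960
  = 0.8960 bits

I(U;V) = 0.8960 bits > I(X;Y) = 0.6500 bits, so (U, V) has the higher mutual information (stronger dependence).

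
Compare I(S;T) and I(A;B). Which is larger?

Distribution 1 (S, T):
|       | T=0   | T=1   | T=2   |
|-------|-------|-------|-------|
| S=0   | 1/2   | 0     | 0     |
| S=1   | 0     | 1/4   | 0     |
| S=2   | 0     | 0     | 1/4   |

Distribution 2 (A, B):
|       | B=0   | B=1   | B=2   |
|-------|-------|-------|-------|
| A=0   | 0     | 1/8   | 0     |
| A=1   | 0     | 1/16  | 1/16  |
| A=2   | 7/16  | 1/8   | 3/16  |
Distribution 1 (S, T):
Marginal P(S) (row sums):
  P(S=0) = 1/2 + 0 + 0 = 1/2
  P(S=1) = 0 + 1/4 + 0 = 1/4
  P(S=2) = 0 + 0 + 1/4 = 1/4
Marginal P(T) (column sums):
  P(T=0) = 1/2 + 0 + 0 = 1/2
  P(T=1) = 0 + 1/4 + 0 = 1/4
  P(T=2) = 0 + 0 + 1/4 = 1/4

H(S) = -[(1/2)·log₂(1/2) + (1/4)·log₂(1/4) + (1/4)·log₂(1/4)]
  = 0.5000 + 0.5000 + 0.5000
  = 1.5000 bits
H(T) = -[(1/2)·log₂(1/2) + (1/4)·log₂(1/4) + (1/4)·log₂(1/4)]
  = 0.5000 + 0.5000 + 0.5000
  = 1.5000 bits
H(S,T) = -[(1/2)·log₂(1/2) + (1/4)·log₂(1/4) + (1/4)·log₂(1/4)]
  = 0.5000 + 0.5000 + 0.5000
  = 1.5000 bits

I(S;T) = H(S) + H(T) - H(S,T)
  = 1.5000 + 1.5000 - 1.5000
  = 1.5000 bits

Distribution 2 (A, B):
Marginal P(A) (row sums):
  P(A=0) = 0 + 1/8 + 0 = 1/8
  P(A=1) = 0 + 1/16 + 1/16 = 1/8
  P(A=2) = 7/16 + 1/8 + 3/16 = 3/4
Marginal P(B) (column sums):
  P(B=0) = 0 + 0 + 7/16 = 7/16
  P(B=1) = 1/8 + 1/16 + 1/8 = 5/16
  P(B=2) = 0 + 1/16 + 3/16 = 1/4

H(A) = -[(1/8)·log₂(1/8) + (1/8)·log₂(1/8) + (3/4)·log₂(3/4)]
  = 0.3750 + 0.3750 + 0.3113
  = 1.0613 bits
H(B) = -[(7/16)·log₂(7/16) + (5/16)·log₂(5/16) + (1/4)·log₂(1/4)]
  = 0.5218 + 0.5244 + 0.5000
  = 1.5462 bits
H(A,B) = -[(1/8)·log₂(1/8) + (1/16)·log₂(1/16) + (1/16)·log₂(1/16) + (7/16)·log₂(7/16) + (1/8)·log₂(1/8) + (3/16)·log₂(3/16)]
  = 0.3750 + 0.2500 + 0.2500 + 0.5218 + 0.3750 + 0.4528
  = 2.2246 bits

I(A;B) = H(A) + H(B) - H(A,B)
  = 1.0613 + 1.5462 - 2.2246
  = 0.3829 bits

I(S;T) = 1.5000 bits > I(A;B) = 0.3829 bits, so (S, T) has the higher mutual information (stronger dependence).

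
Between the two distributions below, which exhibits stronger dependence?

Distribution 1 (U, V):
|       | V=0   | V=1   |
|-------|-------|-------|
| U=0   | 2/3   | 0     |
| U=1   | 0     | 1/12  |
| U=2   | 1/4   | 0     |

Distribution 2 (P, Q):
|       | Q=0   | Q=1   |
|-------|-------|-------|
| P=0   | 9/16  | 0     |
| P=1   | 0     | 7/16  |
Distribution 1 (U, V):
Marginal P(U) (row sums):
  P(U=0) = 2/3 + 0 = 2/3
  P(U=1) = 0 + 1/12 = 1/12
  P(U=2) = 1/4 + 0 = 1/4
Marginal P(V) (column sums):
  P(V=0) = 2/3 + 0 + 1/4 = 11/12
  P(V=1) = 0 + 1/12 + 0 = 1/12

H(U) = -[(2/3)·log₂(2/3) + (1/12)·log₂(1/12) + (1/4)·log₂(1/4)]
  = 0.3900 + 0.2987 + 0.5000
  = 1.1887 bits
H(V) = -[(11/12)·log₂(11/12) + (1/12)·log₂(1/12)]
  = 0.1151 + 0.2987
  = 0.4138 bits
H(U,V) = -[(2/3)·log₂(2/3) + (1/12)·log₂(1/12) + (1/4)·log₂(1/4)]
  = 0.3900 + 0.2987 + 0.5000
  = 1.1887 bits

I(U;V) = H(U) + H(V) - H(U,V)
  = 1.1887 + 0.4138 - 1.1887
  = 0.4138 bits

Distribution 2 (P, Q):
Marginal P(P) (row sums):
  P(P=0) = 9/16 + 0 = 9/16
  P(P=1) = 0 + 7/16 = 7/16
Marginal P(Q) (column sums):
  P(Q=0) = 9/16 + 0 = 9/16
  P(Q=1) = 0 + 7/16 = 7/16

H(P) = -[(9/16)·log₂(9/16) + (7/16)·log₂(7/16)]
  = 0.4669 + 0.5218
  = 0.9887 bits
H(Q) = -[(9/16)·log₂(9/16) + (7/16)·log₂(7/16)]
  = 0.4669 + 0.5218
  = 0.9887 bits
H(P,Q) = -[(9/16)·log₂(9/16) + (7/16)·log₂(7/16)]
  = 0.4669 + 0.5218
  = 0.9887 bits

I(P;Q) = H(P) + H(Q) - H(P,Q)
  = 0.9887 + 0.9887 - 0.9887
  = 0.9887 bits

I(P;Q) = 0.9887 bits > I(U;V) = 0.4138 bits, so (P, Q) has the higher mutual information (stronger dependence).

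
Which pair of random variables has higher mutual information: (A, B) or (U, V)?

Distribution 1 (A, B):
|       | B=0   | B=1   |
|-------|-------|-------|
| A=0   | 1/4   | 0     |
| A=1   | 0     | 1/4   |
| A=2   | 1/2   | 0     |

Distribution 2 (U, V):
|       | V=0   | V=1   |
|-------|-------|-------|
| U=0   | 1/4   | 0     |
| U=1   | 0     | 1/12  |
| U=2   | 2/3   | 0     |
Distribution 1 (A, B):
Marginal P(A) (row sums):
  P(A=0) = 1/4 + 0 = 1/4
  P(A=1) = 0 + 1/4 = 1/4
  P(A=2) = 1/2 + 0 = 1/2
Marginal P(B) (column sums):
  P(B=0) = 1/4 + 0 + 1/2 = 3/4
  P(B=1) = 0 + 1/4 + 0 = 1/4

H(A) = -[(1/4)·log₂(1/4) + (1/4)·log₂(1/4) + (1/2)·log₂(1/2)]
  = 0.5000 + 0.5000 + 0.5000
  = 1.5000 bits
H(B) = -[(3/4)·log₂(3/4) + (1/4)·log₂(1/4)]
  = 0.3113 + 0.5000
  = 0.8113 bits
H(A,B) = -[(1/4)·log₂(1/4) + (1/4)·log₂(1/4) + (1/2)·log₂(1/2)]
  = 0.5000 + 0.5000 + 0.5000
  = 1.5000 bits

I(A;B) = H(A) + H(B) - H(A,B)
  = 1.5000 + 0.8113 - 1.5000
  = 0.8113 bits

Distribution 2 (U, V):
Marginal P(U) (row sums):
  P(U=0) = 1/4 + 0 = 1/4
  P(U=1) = 0 + 1/12 = 1/12
  P(U=2) = 2/3 + 0 = 2/3
Marginal P(V) (column sums):
  P(V=0) = 1/4 + 0 + 2/3 = 11/12
  P(V=1) = 0 + 1/12 + 0 = 1/12

H(U) = -[(1/4)·log₂(1/4) + (1/12)·log₂(1/12) + (2/3)·log₂(2/3)]
  = 0.5000 + 0.2987 + 0.3900
  = 1.1887 bits
H(V) = -[(11/12)·log₂(11/12) + (1/12)·log₂(1/12)]
  = 0.1151 + 0.2987
  = 0.4138 bits
H(U,V) = -[(1/4)·log₂(1/4) + (1/12)·log₂(1/12) + (2/3)·log₂(2/3)]
  = 0.5000 + 0.2987 + 0.3900
  = 1.1887 bits

I(U;V) = H(U) + H(V) - H(U,V)
  = 1.1887 + 0.4138 - 1.1887
  = 0.4138 bits

I(A;B) = 0.8113 bits > I(U;V) = 0.4138 bits, so (A, B) has the higher mutual information (stronger dependence).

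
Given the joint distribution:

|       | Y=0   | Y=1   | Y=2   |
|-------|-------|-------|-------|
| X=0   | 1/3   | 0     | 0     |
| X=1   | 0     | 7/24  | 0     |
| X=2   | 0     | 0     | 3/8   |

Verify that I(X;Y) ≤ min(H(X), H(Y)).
Marginal P(X) (row sums):
  P(X=0) = 1/3 + 0 + 0 = 1/3
  P(X=1) = 0 + 7/24 + 0 = 7/24
  P(X=2) = 0 + 0 + 3/8 = 3/8
Marginal P(Y) (column sums):
  P(Y=0) = 1/3 + 0 + 0 = 1/3
  P(Y=1) = 0 + 7/24 + 0 = 7/24
  P(Y=2) = 0 + 0 + 3/8 = 3/8

H(X) = -[(1/3)·log₂(1/3) + (7/24)·log₂(7/24) + (3/8)·log₂(3/8)]
  = 0.5283 + 0.5185 + 0.5306
  = 1.5774 bits
H(Y) = -[(1/3)·log₂(1/3) + (7/24)·log₂(7/24) + (3/8)·log₂(3/8)]
  = 0.5283 + 0.5185 + 0.5306
  = 1.5774 bits
H(X,Y) = -[(1/3)·log₂(1/3) + (7/24)·log₂(7/24) + (3/8)·log₂(3/8)]
  = 0.5283 + 0.5185 + 0.5306
  = 1.5774 bits

I(X;Y) = H(X) + H(Y) - H(X,Y)
  = 1.5774 + 1.5774 - 1.5774
  = 1.5774 bits

min(H(X), H(Y)) = min(1.5774, 1.5774) = 1.5774 bits
Since 1.5774 ≤ 1.5774, the bound is satisfied ✓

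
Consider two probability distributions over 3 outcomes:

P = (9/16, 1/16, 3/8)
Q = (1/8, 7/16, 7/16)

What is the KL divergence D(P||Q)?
D(P||Q) = Σ P(i) log₂(P(i)/Q(i))
  i=0: (9/16) × log₂((9/16)/(1/8)) = (9/16) × log₂(9/2) = 1.2206
  i=1: (1/16) × log₂((1/16)/(7/16)) = (1/16) × log₂(1/7) = -0.1755
  i=2: (3/8) × log₂((3/8)/(7/16)) = (3/8) × log₂(6/7) = -0.0834
D(P||Q) = 1.2206 - 0.1755 - 0.0834
  = 0.9617 bits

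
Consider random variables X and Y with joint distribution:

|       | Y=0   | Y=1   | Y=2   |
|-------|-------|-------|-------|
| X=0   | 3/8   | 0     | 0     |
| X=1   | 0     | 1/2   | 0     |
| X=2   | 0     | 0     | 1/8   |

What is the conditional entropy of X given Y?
Marginal P(Y) (column sums):
  P(Y=0) = 3/8 + 0 + 0 = 3/8
  P(Y=1) = 0 + 1/2 + 0 = 1/2
  P(Y=2) = 0 + 0 + 1/8 = 1/8

H(X|Y) = -Σ P(X,Y)·log₂ P(X|Y), where P(X|Y) = P(X,Y) / P(Y)
  (cells with P(X,Y) = 0 contribute 0)
  (X=0,Y=0): P(X|Y) = (3/8)/(3/8) = 1;  -(3/8)·log₂(1) = 0.0000
  (X=1,Y=1): P(X|Y) = (1/2)/(1/2) = 1;  -(1/2)·log₂(1) = 0.0000
  (X=2,Y=2): P(X|Y) = (1/8)/(1/8) = 1;  -(1/8)·log₂(1) = 0.0000
H(X|Y) = 0.0000 + 0.0000 + 0.0000
  = 0.0000 bits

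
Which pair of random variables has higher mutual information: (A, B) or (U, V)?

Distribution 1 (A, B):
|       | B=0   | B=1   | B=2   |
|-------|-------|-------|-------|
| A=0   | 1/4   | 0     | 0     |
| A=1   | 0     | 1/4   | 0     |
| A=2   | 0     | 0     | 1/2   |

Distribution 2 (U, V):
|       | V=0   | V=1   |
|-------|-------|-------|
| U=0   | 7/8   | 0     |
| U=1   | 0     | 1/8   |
Distribution 1 (A, B):
Marginal P(A) (row sums):
  P(A=0) = 1/4 + 0 + 0 = 1/4
  P(A=1) = 0 + 1/4 + 0 = 1/4
  P(A=2) = 0 + 0 + 1/2 = 1/2
Marginal P(B) (column sums):
  P(B=0) = 1/4 + 0 + 0 = 1/4
  P(B=1) = 0 + 1/4 + 0 = 1/4
  P(B=2) = 0 + 0 + 1/2 = 1/2

H(A) = -[(1/4)·log₂(1/4) + (1/4)·log₂(1/4) + (1/2)·log₂(1/2)]
  = 0.5000 + 0.5000 + 0.5000
  = 1.5000 bits
H(B) = -[(1/4)·log₂(1/4) + (1/4)·log₂(1/4) + (1/2)·log₂(1/2)]
  = 0.5000 + 0.5000 + 0.5000
  = 1.5000 bits
H(A,B) = -[(1/4)·log₂(1/4) + (1/4)·log₂(1/4) + (1/2)·log₂(1/2)]
  = 0.5000 + 0.5000 + 0.5000
  = 1.5000 bits

I(A;B) = H(A) + H(B) - H(A,B)
  = 1.5000 + 1.5000 - 1.5000
  = 1.5000 bits

Distribution 2 (U, V):
Marginal P(U) (row sums):
  P(U=0) = 7/8 + 0 = 7/8
  P(U=1) = 0 + 1/8 = 1/8
Marginal P(V) (column sums):
  P(V=0) = 7/8 + 0 = 7/8
  P(V=1) = 0 + 1/8 = 1/8

H(U) = -[(7/8)·log₂(7/8) + (1/8)·log₂(1/8)]
  = 0.1686 + 0.3750
  = 0.5436 bits
H(V) = -[(7/8)·log₂(7/8) + (1/8)·log₂(1/8)]
  = 0.1686 + 0.3750
  = 0.5436 bits
H(U,V) = -[(7/8)·log₂(7/8) + (1/8)·log₂(1/8)]
  = 0.1686 + 0.3750
  = 0.5436 bits

I(U;V) = H(U) + H(V) - H(U,V)
  = 0.5436 + 0.5436 - 0.5436
  = 0.5436 bits

I(A;B) = 1.5000 bits > I(U;V) = 0.5436 bits, so (A, B) has the higher mutual information (stronger dependence).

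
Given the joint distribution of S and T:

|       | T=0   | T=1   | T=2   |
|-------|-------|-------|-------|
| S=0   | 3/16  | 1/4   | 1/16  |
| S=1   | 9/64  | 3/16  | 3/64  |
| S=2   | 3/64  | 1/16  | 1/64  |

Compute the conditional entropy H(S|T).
Marginal P(T) (column sums):
  P(T=0) = 3/16 + 9/64 + 3/64 = 3/8
  P(T=1) = 1/4 + 3/16 + 1/16 = 1/2
  P(T=2) = 1/16 + 3/64 + 1/64 = 1/8

H(S|T) = -Σ P(S,T)·log₂ P(S|T), where P(S|T) = P(S,T) / P(T)
  (S=0,T=0): P(S|T) = (3/16)/(3/8) = 1/2;  -(3/16)·log₂(1/2) = 0.1875
  (S=0,T=1): P(S|T) = (1/4)/(1/2) = 1/2;  -(1/4)·log₂(1/2) = 0.2500
  (S=0,T=2): P(S|T) = (1/16)/(1/8) = 1/2;  -(1/16)·log₂(1/2) = 0.0625
  (S=1,T=0): P(S|T) = (9/64)/(3/8) = 3/8;  -(9/64)·log₂(3/8) = 0.1990
  (S=1,T=1): P(S|T) = (3/16)/(1/2) = 3/8;  -(3/16)·log₂(3/8) = 0.2653
  (S=1,T=2): P(S|T) = (3/64)/(1/8) = 3/8;  -(3/64)·log₂(3/8) = 0.0663
  (S=2,T=0): P(S|T) = (3/64)/(3/8) = 1/8;  -(3/64)·log₂(1/8) = 0.1406
  (S=2,T=1): P(S|T) = (1/16)/(1/2) = 1/8;  -(1/16)·log₂(1/8) = 0.1875
  (S=2,T=2): P(S|T) = (1/64)/(1/8) = 1/8;  -(1/64)·log₂(1/8) = 0.0469
H(S|T) = 0.1875 + 0.2500 + 0.0625 + 0.1990 + 0.2653 + 0.0663 + 0.1406 + 0.1875 + 0.0469
  = 1.4056 bits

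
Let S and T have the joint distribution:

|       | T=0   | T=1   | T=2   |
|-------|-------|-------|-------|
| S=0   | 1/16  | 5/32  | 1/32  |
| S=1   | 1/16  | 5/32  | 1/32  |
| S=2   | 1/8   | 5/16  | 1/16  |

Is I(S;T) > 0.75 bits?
Marginal P(S) (row sums):
  P(S=0) = 1/16 + 5/32 + 1/32 = 1/4
  P(S=1) = 1/16 + 5/32 + 1/32 = 1/4
  P(S=2) = 1/8 + 5/16 + 1/16 = 1/2
Marginal P(T) (column sums):
  P(T=0) = 1/16 + 1/16 + 1/8 = 1/4
  P(T=1) = 5/32 + 5/32 + 5/16 = 5/8
  P(T=2) = 1/32 + 1/32 + 1/16 = 1/8

H(S) = -[(1/4)·log₂(1/4) + (1/4)·log₂(1/4) + (1/2)·log₂(1/2)]
  = 0.5000 + 0.5000 + 0.5000
  = 1.5000 bits
H(T) = -[(1/4)·log₂(1/4) + (5/8)·log₂(5/8) + (1/8)·log₂(1/8)]
  = 0.5000 + 0.4238 + 0.3750
  = 1.2988 bits
H(S,T) = -[(1/16)·log₂(1/16) + (5/32)·log₂(5/32) + (1/32)·log₂(1/32) + (1/16)·log₂(1/16) + (5/32)·log₂(5/32) + (1/32)·log₂(1/32) + (1/8)·log₂(1/8) + (5/16)·log₂(5/16) + (1/16)·log₂(1/16)]
  = 0.2500 + 0.4184 + 0.1563 + 0.2500 + 0.4184 + 0.1563 + 0.3750 + 0.5244 + 0.2500
  = 2.7988 bits

I(S;T) = H(S) + H(T) - H(S,T)
  = 1.5000 + 1.2988 - 2.7988
  = 0.0000 bits

No. I(S;T) = 0.0000 bits, which is ≤ 0.75 bits.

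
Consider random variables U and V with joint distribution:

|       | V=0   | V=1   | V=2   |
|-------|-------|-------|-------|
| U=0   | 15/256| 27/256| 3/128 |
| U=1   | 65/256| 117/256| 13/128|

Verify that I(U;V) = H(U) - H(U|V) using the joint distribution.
Left side, from I(U;V) = H(U) + H(V) - H(U,V):
Marginal P(U) (row sums):
  P(U=0) = 15/256 + 27/256 + 3/128 = 3/16
  P(U=1) = 65/256 + 117/256 + 13/128 = 13/16
Marginal P(V) (column sums):
  P(V=0) = 15/256 + 65/256 = 5/16
  P(V=1) = 27/256 + 117/256 = 9/16
  P(V=2) = 3/128 + 13/128 = 1/8

H(U) = -[(3/16)·log₂(3/16) + (13/16)·log₂(13/16)]
  = 0.4528 + 0.2434
  = 0.6962 bits
H(V) = -[(5/16)·log₂(5/16) + (9/16)·log₂(9/16) + (1/8)·log₂(1/8)]
  = 0.5244 + 0.4669 + 0.3750
  = 1.3663 bits
H(U,V) = -[(15/256)·log₂(15/256) + (27/256)·log₂(27/256) + (3/128)·log₂(3/128) + (65/256)·log₂(65/256) + (117/256)·log₂(117/256) + (13/128)·log₂(13/128)]
  = 0.2398 + 0.3423 + 0.1269 + 0.5021 + 0.5163 + 0.3351
  = 2.0625 bits

I(U;V) = H(U) + H(V) - H(U,V)
  = 0.6962 + 1.3663 - 2.0625
  = 0.0000 bits

Right side, with H(U|V) computed directly from the conditional probabilities:
H(U|V) = -Σ P(U,V)·log₂ P(U|V), where P(U|V) = P(U,V) / P(V)
  (U=0,V=0): P(U|V) = (15/256)/(5/16) = 3/16;  -(15/256)·log₂(3/16) = 0.1415
  (U=0,V=1): P(U|V) = (27/256)/(9/16) = 3/16;  -(27/256)·log₂(3/16) = 0.2547
  (U=0,V=2): P(U|V) = (3/128)/(1/8) = 3/16;  -(3/128)·log₂(3/16) = 0.0566
  (U=1,V=0): P(U|V) = (65/256)/(5/16) = 13/16;  -(65/256)·log₂(13/16) = 0.0761
  (U=1,V=1): P(U|V) = (117/256)/(9/16) = 13/16;  -(117/256)·log₂(13/16) = 0.1369
  (U=1,V=2): P(U|V) = (13/128)/(1/8) = 13/16;  -(13/128)·log₂(13/16) = 0.0304
H(U|V) = 0.1415 + 0.2547 + 0.0566 + 0.0761 + 0.1369 + 0.0304
  = 0.6962 bits
H(U) - H(U|V) = 0.6962 - 0.6962 = 0.0000 bits

Both sides equal 0.0000 bits, so I(U;V) = H(U) - H(U|V) ✓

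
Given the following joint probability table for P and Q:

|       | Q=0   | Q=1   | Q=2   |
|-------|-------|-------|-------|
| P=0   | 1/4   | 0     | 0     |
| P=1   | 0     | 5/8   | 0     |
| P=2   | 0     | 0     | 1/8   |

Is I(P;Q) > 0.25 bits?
Marginal P(P) (row sums):
  P(P=0) = 1/4 + 0 + 0 = 1/4
  P(P=1) = 0 + 5/8 + 0 = 5/8
  P(P=2) = 0 + 0 + 1/8 = 1/8
Marginal P(Q) (column sums):
  P(Q=0) = 1/4 + 0 + 0 = 1/4
  P(Q=1) = 0 + 5/8 + 0 = 5/8
  P(Q=2) = 0 + 0 + 1/8 = 1/8

H(P) = -[(1/4)·log₂(1/4) + (5/8)·log₂(5/8) + (1/8)·log₂(1/8)]
  = 0.5000 + 0.4238 + 0.3750
  = 1.2988 bits
H(Q) = -[(1/4)·log₂(1/4) + (5/8)·log₂(5/8) + (1/8)·log₂(1/8)]
  = 0.5000 + 0.4238 + 0.3750
  = 1.2988 bits
H(P,Q) = -[(1/4)·log₂(1/4) + (5/8)·log₂(5/8) + (1/8)·log₂(1/8)]
  = 0.5000 + 0.4238 + 0.3750
  = 1.2988 bits

I(P;Q) = H(P) + H(Q) - H(P,Q)
  = 1.2988 + 1.2988 - 1.2988
  = 1.2988 bits

Yes. I(P;Q) = 1.2988 bits, which is > 0.25 bits.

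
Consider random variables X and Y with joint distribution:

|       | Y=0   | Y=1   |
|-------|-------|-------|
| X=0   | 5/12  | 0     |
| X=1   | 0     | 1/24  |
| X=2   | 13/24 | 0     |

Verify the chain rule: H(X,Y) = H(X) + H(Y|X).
Left side:
H(X,Y) = -[(5/12)·log₂(5/12) + (1/24)·log₂(1/24) + (13/24)·log₂(13/24)]
  = 0.5263 + 0.1910 + 0.4791
  = 1.1964 bits

Right side:
Marginal P(X) (row sums):
  P(X=0) = 5/12 + 0 = 5/12
  P(X=1) = 0 + 1/24 = 1/24
  P(X=2) = 13/24 + 0 = 13/24
H(X) = -[(5/12)·log₂(5/12) + (1/24)·log₂(1/24) + (13/24)·log₂(13/24)]
  = 0.5263 + 0.1910 + 0.4791
  = 1.1964 bits
H(Y|X) = -Σ P(X,Y)·log₂ P(Y|X), where P(Y|X) = P(X,Y) / P(X)
  (cells with P(X,Y) = 0 contribute 0)
  (X=0,Y=0): P(Y|X) = (5/12)/(5/12) = 1;  -(5/12)·log₂(1) = 0.0000
  (X=1,Y=1): P(Y|X) = (1/24)/(1/24) = 1;  -(1/24)·log₂(1) = 0.0000
  (X=2,Y=0): P(Y|X) = (13/24)/(13/24) = 1;  -(13/24)·log₂(1) = 0.0000
H(Y|X) = 0.0000 + 0.0000 + 0.0000
  = 0.0000 bits
H(X) + H(Y|X) = 1.1964 + 0.0000 = 1.1964 bits

Both sides equal 1.1964 bits, so the chain rule holds ✓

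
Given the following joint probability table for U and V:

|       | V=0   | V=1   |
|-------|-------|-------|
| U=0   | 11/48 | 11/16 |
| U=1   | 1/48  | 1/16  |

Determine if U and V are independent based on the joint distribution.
Marginal P(U) (row sums):
  P(U=0) = 11/48 + 11/16 = 11/12
  P(U=1) = 1/48 + 1/16 = 1/12
Marginal P(V) (column sums):
  P(V=0) = 11/48 + 1/48 = 1/4
  P(V=1) = 11/16 + 1/16 = 3/4

U and V are independent iff P(U=i,V=j) = P(U=i)·P(V=j) for every cell.
  P(U=0)·P(V=0) = 11/12 × 1/4 = 11/48 = P(U=0,V=0) ✓
  P(U=0)·P(V=1) = 11/12 × 3/4 = 11/16 = P(U=0,V=1) ✓
  P(U=1)·P(V=0) = 1/12 × 1/4 = 1/48 = P(U=1,V=0) ✓
  P(U=1)·P(V=1) = 1/12 × 3/4 = 1/16 = P(U=1,V=1) ✓

Yes, U and V are independent: every cell factors, so I(U;V) = 0 bits.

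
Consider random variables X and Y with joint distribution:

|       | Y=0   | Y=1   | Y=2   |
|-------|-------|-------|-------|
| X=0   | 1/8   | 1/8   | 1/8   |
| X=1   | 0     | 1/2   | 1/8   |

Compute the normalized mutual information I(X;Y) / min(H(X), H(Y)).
Marginal P(X) (row sums):
  P(X=0) = 1/8 + 1/8 + 1/8 = 3/8
  P(X=1) = 0 + 1/2 + 1/8 = 5/8
Marginal P(Y) (column sums):
  P(Y=0) = 1/8 + 0 = 1/8
  P(Y=1) = 1/8 + 1/2 = 5/8
  P(Y=2) = 1/8 + 1/8 = 1/4

H(X) = -[(3/8)·log₂(3/8) + (5/8)·log₂(5/8)]
  = 0.5306 + 0.4238
  = 0.9544 bits
H(Y) = -[(1/8)·log₂(1/8) + (5/8)·log₂(5/8) + (1/4)·log₂(1/4)]
  = 0.3750 + 0.4238 + 0.5000
  = 1.2988 bits
H(X,Y) = -[(1/8)·log₂(1/8) + (1/8)·log₂(1/8) + (1/8)·log₂(1/8) + (1/2)·log₂(1/2) + (1/8)·log₂(1/8)]
  = 0.3750 + 0.3750 + 0.3750 + 0.5000 + 0.3750
  = 2.0000 bits

I(X;Y) = H(X) + H(Y) - H(X,Y)
  = 0.9544 + 1.2988 - 2.0000
  = 0.2532 bits

min(H(X), H(Y)) = min(0.9544, 1.2988) = 0.9544 bits
Normalized MI = 0.2532 / 0.9544 = 0.2653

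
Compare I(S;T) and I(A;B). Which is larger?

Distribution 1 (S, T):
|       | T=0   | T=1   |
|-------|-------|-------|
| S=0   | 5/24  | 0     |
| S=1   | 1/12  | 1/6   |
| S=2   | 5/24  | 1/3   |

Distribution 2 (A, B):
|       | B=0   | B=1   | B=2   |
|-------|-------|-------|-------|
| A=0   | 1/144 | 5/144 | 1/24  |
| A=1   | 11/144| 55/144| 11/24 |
Distribution 1 (S, T):
Marginal P(S) (row sums):
  P(S=0) = 5/24 + 0 = 5/24
  P(S=1) = 1/12 + 1/6 = 1/4
  P(S=2) = 5/24 + 1/3 = 13/24
Marginal P(T) (column sums):
  P(T=0) = 5/24 + 1/12 + 5/24 = 1/2
  P(T=1) = 0 + 1/6 + 1/3 = 1/2

H(S) = -[(5/24)·log₂(5/24) + (1/4)·log₂(1/4) + (13/24)·log₂(13/24)]
  = 0.4715 + 0.5000 + 0.4791
  = 1.4506 bits
H(T) = -[(1/2)·log₂(1/2) + (1/2)·log₂(1/2)]
  = 0.5000 + 0.5000
  = 1.0000 bits
H(S,T) = -[(5/24)·log₂(5/24) + (1/12)·log₂(1/12) + (1/6)·log₂(1/6) + (5/24)·log₂(5/24) + (1/3)·log₂(1/3)]
  = 0.4715 + 0.2987 + 0.4308 + 0.4715 + 0.5283
  = 2.2008 bits

I(S;T) = H(S) + H(T) - H(S,T)
  = 1.4506 + 1.0000 - 2.2008
  = 0.2498 bits

Distribution 2 (A, B):
Marginal P(A) (row sums):
  P(A=0) = 1/144 + 5/144 + 1/24 = 1/12
  P(A=1) = 11/144 + 55/144 + 11/24 = 11/12
Marginal P(B) (column sums):
  P(B=0) = 1/144 + 11/144 = 1/12
  P(B=1) = 5/144 + 55/144 = 5/12
  P(B=2) = 1/24 + 11/24 = 1/2

H(A) = -[(1/12)·log₂(1/12) + (11/12)·log₂(11/12)]
  = 0.2987 + 0.1151
  = 0.4138 bits
H(B) = -[(1/12)·log₂(1/12) + (5/12)·log₂(5/12) + (1/2)·log₂(1/2)]
  = 0.2987 + 0.5263 + 0.5000
  = 1.3250 bits
H(A,B) = -[(1/144)·log₂(1/144) + (5/144)·log₂(5/144) + (1/24)·log₂(1/24) + (11/144)·log₂(11/144) + (55/144)·log₂(55/144) + (11/24)·log₂(11/24)]
  = 0.0498 + 0.1683 + 0.1910 + 0.2834 + 0.5304 + 0.5159
  = 1.7388 bits

I(A;B) = H(A) + H(B) - H(A,B)
  = 0.4138 + 1.3250 - 1.7388
  = 0.0000 bits

I(S;T) = 0.2498 bits > I(A;B) = 0.0000 bits, so (S, T) has the higher mutual information (stronger dependence).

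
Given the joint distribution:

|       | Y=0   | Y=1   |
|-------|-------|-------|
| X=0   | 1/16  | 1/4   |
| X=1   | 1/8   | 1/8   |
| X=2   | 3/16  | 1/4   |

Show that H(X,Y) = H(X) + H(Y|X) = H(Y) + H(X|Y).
Marginal P(X) (row sums):
  P(X=0) = 1/16 + 1/4 = 5/16
  P(X=1) = 1/8 + 1/8 = 1/4
  P(X=2) = 3/16 + 1/4 = 7/16
Marginal P(Y) (column sums):
  P(Y=0) = 1/16 + 1/8 + 3/16 = 3/8
  P(Y=1) = 1/4 + 1/8 + 1/4 = 5/8

Decomposition 1: H(X) + H(Y|X)
H(X) = -[(5/16)·log₂(5/16) + (1/4)·log₂(1/4) + (7/16)·log₂(7/16)]
  = 0.5244 + 0.5000 + 0.5218
  = 1.5462 bits
H(Y|X) = -Σ P(X,Y)·log₂ P(Y|X), where P(Y|X) = P(X,Y) / P(X)
  (X=0,Y=0): P(Y|X) = (1/16)/(5/16) = 1/5;  -(1/16)·log₂(1/5) = 0.1451
  (X=0,Y=1): P(Y|X) = (1/4)/(5/16) = 4/5;  -(1/4)·log₂(4/5) = 0.0805
  (X=1,Y=0): P(Y|X) = (1/8)/(1/4) = 1/2;  -(1/8)·log₂(1/2) = 0.1250
  (X=1,Y=1): P(Y|X) = (1/8)/(1/4) = 1/2;  -(1/8)·log₂(1/2) = 0.1250
  (X=2,Y=0): P(Y|X) = (3/16)/(7/16) = 3/7;  -(3/16)·log₂(3/7) = 0.2292
  (X=2,Y=1): P(Y|X) = (1/4)/(7/16) = 4/7;  -(1/4)·log₂(4/7) = 0.2018
H(Y|X) = 0.1451 + 0.0805 + 0.1250 + 0.1250 + 0.2292 + 0.2018
  = 0.9066 bits
H(X) + H(Y|X) = 1.5462 + 0.9066 = 2.4528 bits

Decomposition 2: H(Y) + H(X|Y)
H(Y) = -[(3/8)·log₂(3/8) + (5/8)·log₂(5/8)]
  = 0.5306 + 0.4238
  = 0.9544 bits
H(X|Y) = -Σ P(X,Y)·log₂ P(X|Y), where P(X|Y) = P(X,Y) / P(Y)
  (X=0,Y=0): P(X|Y) = (1/16)/(3/8) = 1/6;  -(1/16)·log₂(1/6) = 0.1616
  (X=0,Y=1): P(X|Y) = (1/4)/(5/8) = 2/5;  -(1/4)·log₂(2/5) = 0.3305
  (X=1,Y=0): P(X|Y) = (1/8)/(3/8) = 1/3;  -(1/8)·log₂(1/3) = 0.1981
  (X=1,Y=1): P(X|Y) = (1/8)/(5/8) = 1/5;  -(1/8)·log₂(1/5) = 0.2902
  (X=2,Y=0): P(X|Y) = (3/16)/(3/8) = 1/2;  -(3/16)·log₂(1/2) = 0.1875
  (X=2,Y=1): P(X|Y) = (1/4)/(5/8) = 2/5;  -(1/4)·log₂(2/5) = 0.3305
H(X|Y) = 0.1616 + 0.3305 + 0.1981 + 0.2902 + 0.1875 + 0.3305
  = 1.4984 bits
H(Y) + H(X|Y) = 0.9544 + 1.4984 = 2.4528 bits

Direct computation of the joint entropy:
H(X,Y) = -[(1/16)·log₂(1/16) + (1/4)·log₂(1/4) + (1/8)·log₂(1/8) + (1/8)·log₂(1/8) + (3/16)·log₂(3/16) + (1/4)·log₂(1/4)]
  = 0.2500 + 0.5000 + 0.3750 + 0.3750 + 0.4528 + 0.5000
  = 2.4528 bits

All three agree: H(X,Y) = 2.4528 bits ✓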